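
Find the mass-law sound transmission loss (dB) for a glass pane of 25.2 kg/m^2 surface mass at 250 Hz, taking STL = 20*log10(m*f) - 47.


Mass law: STL = 20 * log10(m * f) - 47
  m * f = 25.2 * 250 = 6300
  log10(6300) = 3.79934
  STL = 20 * 3.79934 - 47 = 75.9868 - 47 = 29.0 dB

29.0 dB


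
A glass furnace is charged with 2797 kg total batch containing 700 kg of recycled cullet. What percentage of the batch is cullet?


Cullet ratio = (cullet mass / total batch mass) * 100
  Ratio = 700 / 2797 * 100 = 25.03%

25.03%


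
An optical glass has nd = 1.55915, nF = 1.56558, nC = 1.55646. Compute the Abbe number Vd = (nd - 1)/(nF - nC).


Abbe number formula: Vd = (nd - 1) / (nF - nC)
  nd - 1 = 1.55915 - 1 = 0.55915
  nF - nC = 1.56558 - 1.55646 = 0.00912
  Vd = 0.55915 / 0.00912 = 61.31

61.31


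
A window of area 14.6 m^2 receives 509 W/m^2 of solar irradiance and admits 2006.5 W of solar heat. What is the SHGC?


Rearrange Q = Area * SHGC * Irradiance:
  SHGC = Q / (Area * Irradiance)
  SHGC = 2006.5 / (14.6 * 509) = 0.27

0.27


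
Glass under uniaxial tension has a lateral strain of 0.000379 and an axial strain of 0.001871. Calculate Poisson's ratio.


Poisson's ratio: nu = lateral strain / axial strain
  nu = 0.000379 / 0.001871 = 0.2026

0.2026


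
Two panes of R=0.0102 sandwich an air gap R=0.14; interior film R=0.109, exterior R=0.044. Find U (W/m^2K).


Total thermal resistance (series):
  R_total = R_in + R_glass + R_air + R_glass + R_out
  R_total = 0.109 + 0.0102 + 0.14 + 0.0102 + 0.044 = 0.3134 m^2K/W
U-value = 1 / R_total = 1 / 0.3134 = 3.191 W/m^2K

3.191 W/m^2K


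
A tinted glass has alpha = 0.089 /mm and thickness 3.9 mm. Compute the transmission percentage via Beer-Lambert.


Beer-Lambert law: T = exp(-alpha * thickness)
  exponent = -0.089 * 3.9 = -0.3471
  T = exp(-0.3471) = 0.7067
  Percentage = 0.7067 * 100 = 70.67%

70.67%


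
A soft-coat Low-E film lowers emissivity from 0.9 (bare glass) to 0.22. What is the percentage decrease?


Percentage reduction = (1 - coated/uncoated) * 100
  Ratio = 0.22 / 0.9 = 0.2444
  Reduction = (1 - 0.2444) * 100 = 75.6%

75.6%


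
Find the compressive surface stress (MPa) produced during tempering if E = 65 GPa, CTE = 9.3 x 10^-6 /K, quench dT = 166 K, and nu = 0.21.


Tempering stress: sigma = E * alpha * dT / (1 - nu)
  E (MPa) = 65 * 1000 = 65000
  Numerator = 65000 * (9.3 x 10^-6) * 166 = 100.347
  Denominator = 1 - 0.21 = 0.79
  sigma = 100.347 / 0.79 = 127.0 MPa

127.0 MPa


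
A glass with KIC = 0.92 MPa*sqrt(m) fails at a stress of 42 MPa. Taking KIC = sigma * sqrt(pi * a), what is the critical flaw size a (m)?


Rearrange KIC = sigma * sqrt(pi * a):
  sqrt(pi * a) = KIC / sigma
  sqrt(pi * a) = 0.92 / 42 = 0.021905
  a = (KIC / sigma)^2 / pi
  a = 0.021905^2 / pi = 0.0001527 m

0.0001527 m


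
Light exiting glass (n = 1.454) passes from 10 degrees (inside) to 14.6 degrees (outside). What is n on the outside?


Apply Snell's law: n1 * sin(theta1) = n2 * sin(theta2)
  n2 = n1 * sin(theta1) / sin(theta2)
  sin(10) = 0.173648
  sin(14.6) = 0.252069
  n2 = 1.454 * 0.173648 / 0.252069 = 1.0016

1.0016


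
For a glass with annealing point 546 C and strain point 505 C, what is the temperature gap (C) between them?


Gap = T_anneal - T_strain:
  gap = 546 - 505 = 41 C

41 C


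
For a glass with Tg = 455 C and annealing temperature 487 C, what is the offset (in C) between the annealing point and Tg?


Offset = T_anneal - Tg:
  offset = 487 - 455 = 32 C

32 C


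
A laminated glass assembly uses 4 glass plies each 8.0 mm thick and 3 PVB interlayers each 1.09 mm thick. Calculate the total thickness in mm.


Total thickness = glass contribution + PVB contribution
  Glass: 4 * 8.0 = 32.0 mm
  PVB: 3 * 1.09 = 3.27 mm
  Total = 32.0 + 3.27 = 35.27 mm

35.27 mm


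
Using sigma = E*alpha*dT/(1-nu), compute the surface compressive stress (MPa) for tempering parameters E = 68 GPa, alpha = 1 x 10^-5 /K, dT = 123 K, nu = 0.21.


Tempering stress: sigma = E * alpha * dT / (1 - nu)
  E (MPa) = 68 * 1000 = 68000
  Numerator = 68000 * (1 x 10^-5) * 123 = 83.64
  Denominator = 1 - 0.21 = 0.79
  sigma = 83.64 / 0.79 = 105.9 MPa

105.9 MPa


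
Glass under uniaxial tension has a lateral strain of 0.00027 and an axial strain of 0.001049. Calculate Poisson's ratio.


Poisson's ratio: nu = lateral strain / axial strain
  nu = 0.00027 / 0.001049 = 0.2574

0.2574


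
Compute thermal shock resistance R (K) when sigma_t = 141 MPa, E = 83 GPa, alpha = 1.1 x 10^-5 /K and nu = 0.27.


Thermal shock resistance: R = sigma * (1 - nu) / (E * alpha)
  Numerator = 141 * (1 - 0.27) = 102.93
  Denominator = 83 * 1000 * (1.1 x 10^-5) = 0.913
  R = 102.93 / 0.913 = 112.7 K

112.7 K


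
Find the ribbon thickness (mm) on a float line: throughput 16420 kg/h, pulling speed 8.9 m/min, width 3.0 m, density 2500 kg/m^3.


Ribbon cross-section from mass balance:
  Volume rate = throughput / density = 16420 / 2500 = 6.568 m^3/h
  thickness = volume rate / (speed * 60 * width), i.e.
  thickness = throughput / (60 * speed * width * density) * 1000
  thickness = 16420 / (60 * 8.9 * 3.0 * 2500) * 1000 = 4.1 mm

4.1 mm


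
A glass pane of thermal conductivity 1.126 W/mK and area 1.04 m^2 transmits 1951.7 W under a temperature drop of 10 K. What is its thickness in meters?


Fourier's law: t = k * A * dT / Q
  t = 1.126 * 1.04 * 10 / 1951.7
  t = 11.7104 / 1951.7 = 0.006 m

0.006 m


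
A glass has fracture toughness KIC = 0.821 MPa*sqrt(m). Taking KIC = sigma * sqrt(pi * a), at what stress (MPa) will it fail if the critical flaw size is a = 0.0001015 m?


Rearrange KIC = sigma * sqrt(pi * a):
  sigma = KIC / sqrt(pi * a)
  sqrt(pi * 0.0001015) = 0.017857
  sigma = 0.821 / 0.017857 = 45.98 MPa

45.98 MPa


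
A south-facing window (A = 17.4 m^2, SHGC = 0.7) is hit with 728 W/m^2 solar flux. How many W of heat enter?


Solar heat gain: Q = Area * SHGC * Irradiance
  Q = 17.4 * 0.7 * 728 = 8867 W

8867 W


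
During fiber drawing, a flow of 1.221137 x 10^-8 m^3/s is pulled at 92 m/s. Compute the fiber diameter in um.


Cross-sectional area from continuity:
  A = Q / v = 1.221137 x 10^-8 / 92 = 1.327323 x 10^-10 m^2
Diameter from circular cross-section:
  d = sqrt(4A / pi) * 10^6 (m -> um)
  d = sqrt(4 * 1.327323 x 10^-10 / pi) * 10^6 = 13.0 um

13.0 um


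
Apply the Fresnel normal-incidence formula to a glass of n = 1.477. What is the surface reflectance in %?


Fresnel reflectance at normal incidence:
  R = ((n - 1)/(n + 1))^2
  (n - 1)/(n + 1) = (1.477 - 1)/(1.477 + 1) = 0.192572
  R = 0.192572^2 = 0.037084
  R(%) = 0.037084 * 100 = 3.708%

3.708%


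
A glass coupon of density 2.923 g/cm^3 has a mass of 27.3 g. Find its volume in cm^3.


Rearrange rho = m / V:
  V = m / rho
  V = 27.3 / 2.923 = 9.34 cm^3

9.34 cm^3


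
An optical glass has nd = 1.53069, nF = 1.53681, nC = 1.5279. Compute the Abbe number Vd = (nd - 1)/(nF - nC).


Abbe number formula: Vd = (nd - 1) / (nF - nC)
  nd - 1 = 1.53069 - 1 = 0.53069
  nF - nC = 1.53681 - 1.5279 = 0.00891
  Vd = 0.53069 / 0.00891 = 59.56

59.56


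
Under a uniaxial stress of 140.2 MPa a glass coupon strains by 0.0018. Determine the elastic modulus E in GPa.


Young's modulus: E = stress / strain
  E = 140.2 MPa / 0.0018 = 77888.89 MPa
Convert to GPa: 77888.89 / 1000 = 77.89 GPa

77.89 GPa


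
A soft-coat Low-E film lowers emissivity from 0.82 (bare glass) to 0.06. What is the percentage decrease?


Percentage reduction = (1 - coated/uncoated) * 100
  Ratio = 0.06 / 0.82 = 0.0732
  Reduction = (1 - 0.0732) * 100 = 92.7%

92.7%


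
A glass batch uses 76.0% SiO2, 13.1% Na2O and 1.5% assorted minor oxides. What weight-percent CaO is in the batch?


Pieces sum to 100%:
  CaO = 100 - (SiO2 + Na2O + others)
  CaO = 100 - (76.0 + 13.1 + 1.5) = 9.4%

9.4%


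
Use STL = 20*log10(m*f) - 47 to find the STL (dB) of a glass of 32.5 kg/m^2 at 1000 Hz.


Mass law: STL = 20 * log10(m * f) - 47
  m * f = 32.5 * 1000 = 32500
  log10(32500) = 4.51188
  STL = 20 * 4.51188 - 47 = 90.2376 - 47 = 43.2 dB

43.2 dB


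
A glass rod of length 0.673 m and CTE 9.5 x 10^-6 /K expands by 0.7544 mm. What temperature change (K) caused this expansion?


Rearrange dL = alpha * L0 * dT for dT:
  dT = dL / (alpha * L0)
  dL (m) = 0.7544 / 1000 = 0.0007544
  dT = 0.0007544 / ((9.5 x 10^-6) * 0.673) = 118.0 K

118.0 K


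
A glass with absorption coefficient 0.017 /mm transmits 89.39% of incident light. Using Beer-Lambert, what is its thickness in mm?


Rearrange T = exp(-alpha * thickness):
  thickness = -ln(T) / alpha
  T = 89.39/100 = 0.8939
  ln(T) = -0.11216
  -ln(T) = 0.11216
  thickness = 0.11216 / 0.017 = 6.6 mm

6.6 mm


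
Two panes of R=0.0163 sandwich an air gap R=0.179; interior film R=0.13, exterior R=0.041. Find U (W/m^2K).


Total thermal resistance (series):
  R_total = R_in + R_glass + R_air + R_glass + R_out
  R_total = 0.13 + 0.0163 + 0.179 + 0.0163 + 0.041 = 0.3826 m^2K/W
U-value = 1 / R_total = 1 / 0.3826 = 2.614 W/m^2K

2.614 W/m^2K


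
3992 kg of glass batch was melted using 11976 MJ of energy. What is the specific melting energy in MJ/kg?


Rearrange E = m * s for s:
  s = E / m
  s = 11976 / 3992 = 3.0 MJ/kg

3.0 MJ/kg


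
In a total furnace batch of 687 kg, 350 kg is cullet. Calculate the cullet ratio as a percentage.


Cullet ratio = (cullet mass / total batch mass) * 100
  Ratio = 350 / 687 * 100 = 50.95%

50.95%


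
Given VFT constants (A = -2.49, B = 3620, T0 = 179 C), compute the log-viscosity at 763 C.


VFT equation: log(eta) = A + B / (T - T0)
  T - T0 = 763 - 179 = 584
  B / (T - T0) = 3620 / 584 = 6.199
  log(eta) = -2.49 + 6.199 = 3.709

3.709


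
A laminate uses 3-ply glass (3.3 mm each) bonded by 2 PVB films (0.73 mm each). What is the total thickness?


Total thickness = glass contribution + PVB contribution
  Glass: 3 * 3.3 = 9.9 mm
  PVB: 2 * 0.73 = 1.46 mm
  Total = 9.9 + 1.46 = 11.36 mm

11.36 mm


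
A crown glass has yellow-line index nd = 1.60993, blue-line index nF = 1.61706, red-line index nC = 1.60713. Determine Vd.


Abbe number formula: Vd = (nd - 1) / (nF - nC)
  nd - 1 = 1.60993 - 1 = 0.60993
  nF - nC = 1.61706 - 1.60713 = 0.00993
  Vd = 0.60993 / 0.00993 = 61.42

61.42


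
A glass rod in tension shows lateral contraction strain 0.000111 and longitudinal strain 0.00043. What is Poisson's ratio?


Poisson's ratio: nu = lateral strain / axial strain
  nu = 0.000111 / 0.00043 = 0.2581

0.2581


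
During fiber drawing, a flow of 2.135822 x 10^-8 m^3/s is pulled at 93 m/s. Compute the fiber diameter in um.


Cross-sectional area from continuity:
  A = Q / v = 2.135822 x 10^-8 / 93 = 2.296583 x 10^-10 m^2
Diameter from circular cross-section:
  d = sqrt(4A / pi) * 10^6 (m -> um)
  d = sqrt(4 * 2.296583 x 10^-10 / pi) * 10^6 = 17.1 um

17.1 um


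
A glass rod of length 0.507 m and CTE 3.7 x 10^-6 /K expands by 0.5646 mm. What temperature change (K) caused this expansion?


Rearrange dL = alpha * L0 * dT for dT:
  dT = dL / (alpha * L0)
  dL (m) = 0.5646 / 1000 = 0.0005646
  dT = 0.0005646 / ((3.7 x 10^-6) * 0.507) = 301.0 K

301.0 K


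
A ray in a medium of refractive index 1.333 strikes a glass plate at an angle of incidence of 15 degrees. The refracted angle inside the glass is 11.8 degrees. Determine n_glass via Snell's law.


Apply Snell's law: n1 * sin(theta1) = n2 * sin(theta2)
  n2 = n1 * sin(theta1) / sin(theta2)
  sin(15) = 0.258819
  sin(11.8) = 0.204496
  n2 = 1.333 * 0.258819 / 0.204496 = 1.6871

1.6871


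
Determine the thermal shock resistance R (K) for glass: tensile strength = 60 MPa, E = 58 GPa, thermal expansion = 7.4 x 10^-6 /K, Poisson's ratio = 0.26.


Thermal shock resistance: R = sigma * (1 - nu) / (E * alpha)
  Numerator = 60 * (1 - 0.26) = 44.4
  Denominator = 58 * 1000 * (7.4 x 10^-6) = 0.4292
  R = 44.4 / 0.4292 = 103.4 K

103.4 K


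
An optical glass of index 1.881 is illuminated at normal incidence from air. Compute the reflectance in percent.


Fresnel reflectance at normal incidence:
  R = ((n - 1)/(n + 1))^2
  (n - 1)/(n + 1) = (1.881 - 1)/(1.881 + 1) = 0.305797
  R = 0.305797^2 = 0.0935118
  R(%) = 0.0935118 * 100 = 9.351%

9.351%


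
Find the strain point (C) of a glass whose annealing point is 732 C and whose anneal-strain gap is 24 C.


Strain point = annealing point - difference:
  T_strain = 732 - 24 = 708 C

708 C


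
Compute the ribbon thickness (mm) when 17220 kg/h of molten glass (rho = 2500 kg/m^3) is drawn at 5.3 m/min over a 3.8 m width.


Ribbon cross-section from mass balance:
  Volume rate = throughput / density = 17220 / 2500 = 6.888 m^3/h
  thickness = volume rate / (speed * 60 * width), i.e.
  thickness = throughput / (60 * speed * width * density) * 1000
  thickness = 17220 / (60 * 5.3 * 3.8 * 2500) * 1000 = 5.7 mm

5.7 mm


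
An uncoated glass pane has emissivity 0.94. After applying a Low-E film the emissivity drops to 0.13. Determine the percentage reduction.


Percentage reduction = (1 - coated/uncoated) * 100
  Ratio = 0.13 / 0.94 = 0.1383
  Reduction = (1 - 0.1383) * 100 = 86.2%

86.2%


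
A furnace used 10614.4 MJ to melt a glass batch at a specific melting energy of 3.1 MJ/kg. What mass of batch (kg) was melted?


Rearrange E = m * s for m:
  m = E / s
  m = 10614.4 / 3.1 = 3424.0 kg

3424.0 kg


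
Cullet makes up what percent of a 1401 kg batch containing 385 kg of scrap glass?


Cullet ratio = (cullet mass / total batch mass) * 100
  Ratio = 385 / 1401 * 100 = 27.48%

27.48%


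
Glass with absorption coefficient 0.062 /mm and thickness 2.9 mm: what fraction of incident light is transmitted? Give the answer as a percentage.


Beer-Lambert law: T = exp(-alpha * thickness)
  exponent = -0.062 * 2.9 = -0.1798
  T = exp(-0.1798) = 0.8354
  Percentage = 0.8354 * 100 = 83.54%

83.54%


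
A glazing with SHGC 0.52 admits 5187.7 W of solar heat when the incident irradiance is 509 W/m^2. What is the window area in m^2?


Rearrange Q = Area * SHGC * Irradiance:
  Area = Q / (SHGC * Irradiance)
  Area = 5187.7 / (0.52 * 509) = 19.6 m^2

19.6 m^2


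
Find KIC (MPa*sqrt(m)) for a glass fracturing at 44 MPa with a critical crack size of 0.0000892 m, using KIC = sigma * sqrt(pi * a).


Fracture toughness: KIC = sigma * sqrt(pi * a)
  pi * a = pi * 0.0000892 = 0.00028023
  sqrt(pi * a) = 0.01674
  KIC = 44 * 0.01674 = 0.737 MPa*sqrt(m)

0.737 MPa*sqrt(m)


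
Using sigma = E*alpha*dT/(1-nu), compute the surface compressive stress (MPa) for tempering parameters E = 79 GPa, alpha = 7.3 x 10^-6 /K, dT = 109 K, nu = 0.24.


Tempering stress: sigma = E * alpha * dT / (1 - nu)
  E (MPa) = 79 * 1000 = 79000
  Numerator = 79000 * (7.3 x 10^-6) * 109 = 62.8603
  Denominator = 1 - 0.24 = 0.76
  sigma = 62.8603 / 0.76 = 82.7 MPa

82.7 MPa


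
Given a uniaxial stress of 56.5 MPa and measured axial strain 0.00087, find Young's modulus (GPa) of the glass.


Young's modulus: E = stress / strain
  E = 56.5 MPa / 0.00087 = 64942.53 MPa
Convert to GPa: 64942.53 / 1000 = 64.94 GPa

64.94 GPa


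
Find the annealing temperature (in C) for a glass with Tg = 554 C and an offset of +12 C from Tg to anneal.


The annealing temperature is Tg plus the offset:
  T_anneal = 554 + 12 = 566 C

566 C


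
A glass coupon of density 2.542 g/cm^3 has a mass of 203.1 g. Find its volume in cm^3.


Rearrange rho = m / V:
  V = m / rho
  V = 203.1 / 2.542 = 79.898 cm^3

79.898 cm^3


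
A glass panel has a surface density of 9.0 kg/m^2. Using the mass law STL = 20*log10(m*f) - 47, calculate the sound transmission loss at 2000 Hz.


Mass law: STL = 20 * log10(m * f) - 47
  m * f = 9.0 * 2000 = 18000
  log10(18000) = 4.25527
  STL = 20 * 4.25527 - 47 = 85.1054 - 47 = 38.1 dB

38.1 dB


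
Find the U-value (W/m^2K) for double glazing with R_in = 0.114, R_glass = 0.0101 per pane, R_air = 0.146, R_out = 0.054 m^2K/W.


Total thermal resistance (series):
  R_total = R_in + R_glass + R_air + R_glass + R_out
  R_total = 0.114 + 0.0101 + 0.146 + 0.0101 + 0.054 = 0.3342 m^2K/W
U-value = 1 / R_total = 1 / 0.3342 = 2.992 W/m^2K

2.992 W/m^2K


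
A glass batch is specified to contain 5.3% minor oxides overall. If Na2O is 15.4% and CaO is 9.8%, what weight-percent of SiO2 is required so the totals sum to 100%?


Known pieces sum to 100%:
  SiO2 = 100 - (others + Na2O + CaO)
  SiO2 = 100 - (5.3 + 15.4 + 9.8) = 69.5%

69.5%


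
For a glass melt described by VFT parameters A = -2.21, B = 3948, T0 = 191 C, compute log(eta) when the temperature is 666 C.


VFT equation: log(eta) = A + B / (T - T0)
  T - T0 = 666 - 191 = 475
  B / (T - T0) = 3948 / 475 = 8.312
  log(eta) = -2.21 + 8.312 = 6.102

6.102


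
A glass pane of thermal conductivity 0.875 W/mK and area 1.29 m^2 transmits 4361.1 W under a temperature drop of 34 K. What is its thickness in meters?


Fourier's law: t = k * A * dT / Q
  t = 0.875 * 1.29 * 34 / 4361.1
  t = 38.3775 / 4361.1 = 0.0088 m

0.0088 m


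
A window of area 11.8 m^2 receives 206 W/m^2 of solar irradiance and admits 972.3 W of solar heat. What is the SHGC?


Rearrange Q = Area * SHGC * Irradiance:
  SHGC = Q / (Area * Irradiance)
  SHGC = 972.3 / (11.8 * 206) = 0.4

0.4


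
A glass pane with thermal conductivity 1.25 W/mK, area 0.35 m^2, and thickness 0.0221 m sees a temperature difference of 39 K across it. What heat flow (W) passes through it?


Fourier's law: Q = k * A * dT / t
  Q = 1.25 * 0.35 * 39 / 0.0221
  Q = 17.0625 / 0.0221 = 772.1 W

772.1 W


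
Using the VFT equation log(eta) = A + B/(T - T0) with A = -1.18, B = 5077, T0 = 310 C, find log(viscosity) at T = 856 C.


VFT equation: log(eta) = A + B / (T - T0)
  T - T0 = 856 - 310 = 546
  B / (T - T0) = 5077 / 546 = 9.299
  log(eta) = -1.18 + 9.299 = 8.119

8.119


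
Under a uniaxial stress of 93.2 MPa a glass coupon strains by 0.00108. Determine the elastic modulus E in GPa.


Young's modulus: E = stress / strain
  E = 93.2 MPa / 0.00108 = 86296.3 MPa
Convert to GPa: 86296.3 / 1000 = 86.3 GPa

86.3 GPa


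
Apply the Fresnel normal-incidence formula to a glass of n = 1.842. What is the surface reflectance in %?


Fresnel reflectance at normal incidence:
  R = ((n - 1)/(n + 1))^2
  (n - 1)/(n + 1) = (1.842 - 1)/(1.842 + 1) = 0.29627
  R = 0.29627^2 = 0.0877759
  R(%) = 0.0877759 * 100 = 8.778%

8.778%


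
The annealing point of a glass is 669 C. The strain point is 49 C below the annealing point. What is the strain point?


Strain point = annealing point - difference:
  T_strain = 669 - 49 = 620 C

620 C


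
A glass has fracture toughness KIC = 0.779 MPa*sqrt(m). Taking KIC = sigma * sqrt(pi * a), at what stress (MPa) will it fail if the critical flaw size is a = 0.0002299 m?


Rearrange KIC = sigma * sqrt(pi * a):
  sigma = KIC / sqrt(pi * a)
  sqrt(pi * 0.0002299) = 0.026875
  sigma = 0.779 / 0.026875 = 28.99 MPa

28.99 MPa


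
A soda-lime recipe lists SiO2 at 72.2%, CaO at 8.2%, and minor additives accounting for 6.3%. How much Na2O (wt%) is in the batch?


Pieces sum to 100%:
  Na2O = 100 - (SiO2 + CaO + others)
  Na2O = 100 - (72.2 + 8.2 + 6.3) = 13.3%

13.3%


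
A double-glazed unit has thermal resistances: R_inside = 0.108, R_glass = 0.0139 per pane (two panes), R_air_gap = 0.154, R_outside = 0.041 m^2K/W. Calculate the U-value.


Total thermal resistance (series):
  R_total = R_in + R_glass + R_air + R_glass + R_out
  R_total = 0.108 + 0.0139 + 0.154 + 0.0139 + 0.041 = 0.3308 m^2K/W
U-value = 1 / R_total = 1 / 0.3308 = 3.023 W/m^2K

3.023 W/m^2K


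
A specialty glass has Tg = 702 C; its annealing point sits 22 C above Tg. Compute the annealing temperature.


The annealing temperature is Tg plus the offset:
  T_anneal = 702 + 22 = 724 C

724 C


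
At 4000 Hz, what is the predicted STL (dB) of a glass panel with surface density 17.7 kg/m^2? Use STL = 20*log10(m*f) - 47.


Mass law: STL = 20 * log10(m * f) - 47
  m * f = 17.7 * 4000 = 70800
  log10(70800) = 4.85003
  STL = 20 * 4.85003 - 47 = 97.0006 - 47 = 50.0 dB

50.0 dB


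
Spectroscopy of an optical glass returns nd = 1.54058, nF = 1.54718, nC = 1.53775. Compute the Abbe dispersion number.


Abbe number formula: Vd = (nd - 1) / (nF - nC)
  nd - 1 = 1.54058 - 1 = 0.54058
  nF - nC = 1.54718 - 1.53775 = 0.00943
  Vd = 0.54058 / 0.00943 = 57.33

57.33


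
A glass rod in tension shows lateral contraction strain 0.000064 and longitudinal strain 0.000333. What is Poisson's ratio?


Poisson's ratio: nu = lateral strain / axial strain
  nu = 0.000064 / 0.000333 = 0.1922

0.1922


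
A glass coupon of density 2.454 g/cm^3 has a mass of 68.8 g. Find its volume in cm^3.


Rearrange rho = m / V:
  V = m / rho
  V = 68.8 / 2.454 = 28.036 cm^3

28.036 cm^3


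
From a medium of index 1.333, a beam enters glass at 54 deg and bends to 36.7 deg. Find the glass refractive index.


Apply Snell's law: n1 * sin(theta1) = n2 * sin(theta2)
  n2 = n1 * sin(theta1) / sin(theta2)
  sin(54) = 0.809017
  sin(36.7) = 0.597625
  n2 = 1.333 * 0.809017 / 0.597625 = 1.8045

1.8045


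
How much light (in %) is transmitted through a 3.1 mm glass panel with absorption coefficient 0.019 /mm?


Beer-Lambert law: T = exp(-alpha * thickness)
  exponent = -0.019 * 3.1 = -0.0589
  T = exp(-0.0589) = 0.9428
  Percentage = 0.9428 * 100 = 94.28%

94.28%


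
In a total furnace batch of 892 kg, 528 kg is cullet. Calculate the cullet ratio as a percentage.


Cullet ratio = (cullet mass / total batch mass) * 100
  Ratio = 528 / 892 * 100 = 59.19%

59.19%


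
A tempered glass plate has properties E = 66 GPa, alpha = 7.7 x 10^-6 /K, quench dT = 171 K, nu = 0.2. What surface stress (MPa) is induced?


Tempering stress: sigma = E * alpha * dT / (1 - nu)
  E (MPa) = 66 * 1000 = 66000
  Numerator = 66000 * (7.7 x 10^-6) * 171 = 86.9022
  Denominator = 1 - 0.2 = 0.8
  sigma = 86.9022 / 0.8 = 108.6 MPa

108.6 MPa


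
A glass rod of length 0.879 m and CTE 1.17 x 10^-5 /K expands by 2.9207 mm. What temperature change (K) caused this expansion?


Rearrange dL = alpha * L0 * dT for dT:
  dT = dL / (alpha * L0)
  dL (m) = 2.9207 / 1000 = 0.0029207
  dT = 0.0029207 / ((1.17 x 10^-5) * 0.879) = 284.0 K

284.0 K


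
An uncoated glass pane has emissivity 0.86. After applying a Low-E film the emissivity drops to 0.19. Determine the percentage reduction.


Percentage reduction = (1 - coated/uncoated) * 100
  Ratio = 0.19 / 0.86 = 0.2209
  Reduction = (1 - 0.2209) * 100 = 77.9%

77.9%


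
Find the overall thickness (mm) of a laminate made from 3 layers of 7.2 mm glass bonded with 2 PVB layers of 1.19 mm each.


Total thickness = glass contribution + PVB contribution
  Glass: 3 * 7.2 = 21.6 mm
  PVB: 2 * 1.19 = 2.38 mm
  Total = 21.6 + 2.38 = 23.98 mm

23.98 mm


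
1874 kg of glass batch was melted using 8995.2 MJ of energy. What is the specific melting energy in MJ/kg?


Rearrange E = m * s for s:
  s = E / m
  s = 8995.2 / 1874 = 4.8 MJ/kg

4.8 MJ/kg


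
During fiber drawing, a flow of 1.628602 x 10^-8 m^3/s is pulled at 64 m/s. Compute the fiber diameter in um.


Cross-sectional area from continuity:
  A = Q / v = 1.628602 x 10^-8 / 64 = 2.544691 x 10^-10 m^2
Diameter from circular cross-section:
  d = sqrt(4A / pi) * 10^6 (m -> um)
  d = sqrt(4 * 2.544691 x 10^-10 / pi) * 10^6 = 18.0 um

18.0 um


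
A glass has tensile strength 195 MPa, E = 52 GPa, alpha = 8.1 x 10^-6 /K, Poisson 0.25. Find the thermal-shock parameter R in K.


Thermal shock resistance: R = sigma * (1 - nu) / (E * alpha)
  Numerator = 195 * (1 - 0.25) = 146.25
  Denominator = 52 * 1000 * (8.1 x 10^-6) = 0.4212
  R = 146.25 / 0.4212 = 347.2 K

347.2 K


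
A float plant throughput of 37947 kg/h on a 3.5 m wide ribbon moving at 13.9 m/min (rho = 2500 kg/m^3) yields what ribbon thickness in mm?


Ribbon cross-section from mass balance:
  Volume rate = throughput / density = 37947 / 2500 = 15.1788 m^3/h
  thickness = volume rate / (speed * 60 * width), i.e.
  thickness = throughput / (60 * speed * width * density) * 1000
  thickness = 37947 / (60 * 13.9 * 3.5 * 2500) * 1000 = 5.2 mm

5.2 mm


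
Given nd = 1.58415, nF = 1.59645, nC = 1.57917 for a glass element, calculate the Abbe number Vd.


Abbe number formula: Vd = (nd - 1) / (nF - nC)
  nd - 1 = 1.58415 - 1 = 0.58415
  nF - nC = 1.59645 - 1.57917 = 0.01728
  Vd = 0.58415 / 0.01728 = 33.8

33.8


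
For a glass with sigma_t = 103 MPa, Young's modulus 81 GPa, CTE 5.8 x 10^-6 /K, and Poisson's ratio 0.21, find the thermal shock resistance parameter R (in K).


Thermal shock resistance: R = sigma * (1 - nu) / (E * alpha)
  Numerator = 103 * (1 - 0.21) = 81.37
  Denominator = 81 * 1000 * (5.8 x 10^-6) = 0.4698
  R = 81.37 / 0.4698 = 173.2 K

173.2 K


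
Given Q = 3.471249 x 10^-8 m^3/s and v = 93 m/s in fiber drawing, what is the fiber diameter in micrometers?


Cross-sectional area from continuity:
  A = Q / v = 3.471249 x 10^-8 / 93 = 3.732526 x 10^-10 m^2
Diameter from circular cross-section:
  d = sqrt(4A / pi) * 10^6 (m -> um)
  d = sqrt(4 * 3.732526 x 10^-10 / pi) * 10^6 = 21.8 um

21.8 um


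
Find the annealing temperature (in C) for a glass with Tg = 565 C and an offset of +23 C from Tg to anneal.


The annealing temperature is Tg plus the offset:
  T_anneal = 565 + 23 = 588 C

588 C


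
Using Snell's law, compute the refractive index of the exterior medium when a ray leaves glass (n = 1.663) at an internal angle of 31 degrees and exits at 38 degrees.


Apply Snell's law: n1 * sin(theta1) = n2 * sin(theta2)
  n2 = n1 * sin(theta1) / sin(theta2)
  sin(31) = 0.515038
  sin(38) = 0.615661
  n2 = 1.663 * 0.515038 / 0.615661 = 1.3912

1.3912


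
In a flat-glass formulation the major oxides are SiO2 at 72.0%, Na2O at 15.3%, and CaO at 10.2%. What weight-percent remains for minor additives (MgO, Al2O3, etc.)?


Sum the three major oxides:
  SiO2 + Na2O + CaO = 72.0 + 15.3 + 10.2 = 97.5%
Subtract from 100%:
  Others = 100 - 97.5 = 2.5%

2.5%


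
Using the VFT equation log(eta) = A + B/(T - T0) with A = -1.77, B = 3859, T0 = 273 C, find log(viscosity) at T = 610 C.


VFT equation: log(eta) = A + B / (T - T0)
  T - T0 = 610 - 273 = 337
  B / (T - T0) = 3859 / 337 = 11.451
  log(eta) = -1.77 + 11.451 = 9.681

9.681


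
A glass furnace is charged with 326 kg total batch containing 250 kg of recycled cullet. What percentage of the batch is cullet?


Cullet ratio = (cullet mass / total batch mass) * 100
  Ratio = 250 / 326 * 100 = 76.69%

76.69%


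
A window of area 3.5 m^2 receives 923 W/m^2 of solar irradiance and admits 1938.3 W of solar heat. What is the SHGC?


Rearrange Q = Area * SHGC * Irradiance:
  SHGC = Q / (Area * Irradiance)
  SHGC = 1938.3 / (3.5 * 923) = 0.6

0.6


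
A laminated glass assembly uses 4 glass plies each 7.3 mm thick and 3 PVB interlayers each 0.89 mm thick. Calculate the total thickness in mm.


Total thickness = glass contribution + PVB contribution
  Glass: 4 * 7.3 = 29.2 mm
  PVB: 3 * 0.89 = 2.67 mm
  Total = 29.2 + 2.67 = 31.87 mm

31.87 mm


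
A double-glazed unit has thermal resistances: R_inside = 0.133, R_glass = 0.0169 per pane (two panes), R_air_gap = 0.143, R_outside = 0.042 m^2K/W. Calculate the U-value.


Total thermal resistance (series):
  R_total = R_in + R_glass + R_air + R_glass + R_out
  R_total = 0.133 + 0.0169 + 0.143 + 0.0169 + 0.042 = 0.3518 m^2K/W
U-value = 1 / R_total = 1 / 0.3518 = 2.843 W/m^2K

2.843 W/m^2K


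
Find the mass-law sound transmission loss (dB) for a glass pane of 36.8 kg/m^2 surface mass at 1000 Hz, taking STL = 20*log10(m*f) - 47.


Mass law: STL = 20 * log10(m * f) - 47
  m * f = 36.8 * 1000 = 36800
  log10(36800) = 4.56585
  STL = 20 * 4.56585 - 47 = 91.317 - 47 = 44.3 dB

44.3 dB


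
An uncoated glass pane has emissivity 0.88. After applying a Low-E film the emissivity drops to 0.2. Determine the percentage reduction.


Percentage reduction = (1 - coated/uncoated) * 100
  Ratio = 0.2 / 0.88 = 0.2273
  Reduction = (1 - 0.2273) * 100 = 77.3%

77.3%


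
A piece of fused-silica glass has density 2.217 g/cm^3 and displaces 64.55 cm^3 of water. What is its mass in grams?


Rearrange rho = m / V:
  m = rho * V
  m = 2.217 * 64.55 = 143.107 g

143.107 g


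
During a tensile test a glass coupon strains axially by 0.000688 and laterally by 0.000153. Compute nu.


Poisson's ratio: nu = lateral strain / axial strain
  nu = 0.000153 / 0.000688 = 0.2224

0.2224


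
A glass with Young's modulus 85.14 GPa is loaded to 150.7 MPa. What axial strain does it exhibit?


Rearrange E = sigma / epsilon:
  epsilon = sigma / E
  E (MPa) = 85.14 * 1000 = 85140
  epsilon = 150.7 / 85140 = 0.00177

0.00177


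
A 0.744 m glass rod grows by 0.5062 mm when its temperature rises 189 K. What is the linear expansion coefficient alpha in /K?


Rearrange dL = alpha * L0 * dT for alpha:
  alpha = dL / (L0 * dT)
  alpha = (0.5062 / 1000) / (0.744 * 189) = 0.0000036 /K = 3.6 x 10^-6 /K

3.6 x 10^-6 /K


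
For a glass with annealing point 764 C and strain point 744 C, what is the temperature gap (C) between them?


Gap = T_anneal - T_strain:
  gap = 764 - 744 = 20 C

20 C


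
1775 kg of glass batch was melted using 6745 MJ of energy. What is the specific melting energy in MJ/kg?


Rearrange E = m * s for s:
  s = E / m
  s = 6745 / 1775 = 3.8 MJ/kg

3.8 MJ/kg


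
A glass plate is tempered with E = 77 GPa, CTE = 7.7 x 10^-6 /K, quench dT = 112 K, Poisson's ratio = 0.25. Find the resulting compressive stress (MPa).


Tempering stress: sigma = E * alpha * dT / (1 - nu)
  E (MPa) = 77 * 1000 = 77000
  Numerator = 77000 * (7.7 x 10^-6) * 112 = 66.4048
  Denominator = 1 - 0.25 = 0.75
  sigma = 66.4048 / 0.75 = 88.5 MPa

88.5 MPa


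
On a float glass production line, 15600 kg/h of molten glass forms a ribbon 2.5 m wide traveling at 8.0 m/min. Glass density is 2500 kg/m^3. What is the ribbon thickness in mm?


Ribbon cross-section from mass balance:
  Volume rate = throughput / density = 15600 / 2500 = 6.24 m^3/h
  thickness = volume rate / (speed * 60 * width), i.e.
  thickness = throughput / (60 * speed * width * density) * 1000
  thickness = 15600 / (60 * 8.0 * 2.5 * 2500) * 1000 = 5.2 mm

5.2 mm


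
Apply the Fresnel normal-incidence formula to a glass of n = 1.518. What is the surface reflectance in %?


Fresnel reflectance at normal incidence:
  R = ((n - 1)/(n + 1))^2
  (n - 1)/(n + 1) = (1.518 - 1)/(1.518 + 1) = 0.205719
  R = 0.205719^2 = 0.0423203
  R(%) = 0.0423203 * 100 = 4.232%

4.232%


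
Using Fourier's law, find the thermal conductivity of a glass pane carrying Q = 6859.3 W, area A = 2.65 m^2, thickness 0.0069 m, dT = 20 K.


Fourier's law rearranged: k = Q * t / (A * dT)
  Numerator = 6859.3 * 0.0069 = 47.32917
  Denominator = 2.65 * 20 = 53.0
  k = 47.32917 / 53.0 = 0.893 W/mK

0.893 W/mK


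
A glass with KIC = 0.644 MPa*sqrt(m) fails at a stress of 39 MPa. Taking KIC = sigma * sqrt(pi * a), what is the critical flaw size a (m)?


Rearrange KIC = sigma * sqrt(pi * a):
  sqrt(pi * a) = KIC / sigma
  sqrt(pi * a) = 0.644 / 39 = 0.016513
  a = (KIC / sigma)^2 / pi
  a = 0.016513^2 / pi = 0.0000868 m

0.0000868 m


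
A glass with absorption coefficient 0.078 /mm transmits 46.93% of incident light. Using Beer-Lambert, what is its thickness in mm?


Rearrange T = exp(-alpha * thickness):
  thickness = -ln(T) / alpha
  T = 46.93/100 = 0.4693
  ln(T) = -0.75651
  -ln(T) = 0.75651
  thickness = 0.75651 / 0.078 = 9.7 mm

9.7 mm


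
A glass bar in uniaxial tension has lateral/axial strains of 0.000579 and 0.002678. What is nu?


Poisson's ratio: nu = lateral strain / axial strain
  nu = 0.000579 / 0.002678 = 0.2162

0.2162


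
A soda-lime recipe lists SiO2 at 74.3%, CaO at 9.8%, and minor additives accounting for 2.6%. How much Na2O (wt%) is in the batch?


Pieces sum to 100%:
  Na2O = 100 - (SiO2 + CaO + others)
  Na2O = 100 - (74.3 + 9.8 + 2.6) = 13.3%

13.3%


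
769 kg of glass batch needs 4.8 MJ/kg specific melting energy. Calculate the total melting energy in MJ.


Total energy = mass * specific energy
  E = 769 * 4.8 = 3691.2 MJ

3691.2 MJ


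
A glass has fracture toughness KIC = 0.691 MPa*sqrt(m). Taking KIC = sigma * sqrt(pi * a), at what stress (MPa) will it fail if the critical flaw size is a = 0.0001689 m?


Rearrange KIC = sigma * sqrt(pi * a):
  sigma = KIC / sqrt(pi * a)
  sqrt(pi * 0.0001689) = 0.023035
  sigma = 0.691 / 0.023035 = 30.0 MPa

30.0 MPa


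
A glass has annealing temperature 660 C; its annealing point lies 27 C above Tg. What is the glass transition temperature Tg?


Rearrange T_anneal = Tg + offset for Tg:
  Tg = T_anneal - offset = 660 - 27 = 633 C

633 C


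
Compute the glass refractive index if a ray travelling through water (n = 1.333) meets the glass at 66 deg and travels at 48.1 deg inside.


Apply Snell's law: n1 * sin(theta1) = n2 * sin(theta2)
  n2 = n1 * sin(theta1) / sin(theta2)
  sin(66) = 0.913545
  sin(48.1) = 0.744312
  n2 = 1.333 * 0.913545 / 0.744312 = 1.6361

1.6361


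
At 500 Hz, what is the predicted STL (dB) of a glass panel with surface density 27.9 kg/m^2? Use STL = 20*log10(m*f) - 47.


Mass law: STL = 20 * log10(m * f) - 47
  m * f = 27.9 * 500 = 13950
  log10(13950) = 4.14457
  STL = 20 * 4.14457 - 47 = 82.8914 - 47 = 35.9 dB

35.9 dB


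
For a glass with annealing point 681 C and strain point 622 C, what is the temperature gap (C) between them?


Gap = T_anneal - T_strain:
  gap = 681 - 622 = 59 C

59 C


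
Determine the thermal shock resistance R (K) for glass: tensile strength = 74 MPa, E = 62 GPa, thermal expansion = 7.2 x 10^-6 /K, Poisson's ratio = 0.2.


Thermal shock resistance: R = sigma * (1 - nu) / (E * alpha)
  Numerator = 74 * (1 - 0.2) = 59.2
  Denominator = 62 * 1000 * (7.2 x 10^-6) = 0.4464
  R = 59.2 / 0.4464 = 132.6 K

132.6 K


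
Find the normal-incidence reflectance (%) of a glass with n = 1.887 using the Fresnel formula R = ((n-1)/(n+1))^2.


Fresnel reflectance at normal incidence:
  R = ((n - 1)/(n + 1))^2
  (n - 1)/(n + 1) = (1.887 - 1)/(1.887 + 1) = 0.307239
  R = 0.307239^2 = 0.0943958
  R(%) = 0.0943958 * 100 = 9.44%

9.44%


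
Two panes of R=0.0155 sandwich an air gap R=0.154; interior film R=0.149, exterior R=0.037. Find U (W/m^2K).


Total thermal resistance (series):
  R_total = R_in + R_glass + R_air + R_glass + R_out
  R_total = 0.149 + 0.0155 + 0.154 + 0.0155 + 0.037 = 0.371 m^2K/W
U-value = 1 / R_total = 1 / 0.371 = 2.695 W/m^2K

2.695 W/m^2K


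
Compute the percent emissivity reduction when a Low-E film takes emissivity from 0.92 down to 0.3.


Percentage reduction = (1 - coated/uncoated) * 100
  Ratio = 0.3 / 0.92 = 0.3261
  Reduction = (1 - 0.3261) * 100 = 67.4%

67.4%


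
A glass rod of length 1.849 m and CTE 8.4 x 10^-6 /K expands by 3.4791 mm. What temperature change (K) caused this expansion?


Rearrange dL = alpha * L0 * dT for dT:
  dT = dL / (alpha * L0)
  dL (m) = 3.4791 / 1000 = 0.0034791
  dT = 0.0034791 / ((8.4 x 10^-6) * 1.849) = 224.0 K

224.0 K


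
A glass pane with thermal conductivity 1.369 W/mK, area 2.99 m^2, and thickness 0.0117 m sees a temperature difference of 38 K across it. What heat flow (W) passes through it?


Fourier's law: Q = k * A * dT / t
  Q = 1.369 * 2.99 * 38 / 0.0117
  Q = 155.54578 / 0.0117 = 13294.5 W

13294.5 W


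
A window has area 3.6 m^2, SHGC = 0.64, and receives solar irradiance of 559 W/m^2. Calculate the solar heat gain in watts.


Solar heat gain: Q = Area * SHGC * Irradiance
  Q = 3.6 * 0.64 * 559 = 1287.9 W

1287.9 W


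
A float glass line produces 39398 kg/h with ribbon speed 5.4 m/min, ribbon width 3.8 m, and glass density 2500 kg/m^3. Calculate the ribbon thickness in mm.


Ribbon cross-section from mass balance:
  Volume rate = throughput / density = 39398 / 2500 = 15.7592 m^3/h
  thickness = volume rate / (speed * 60 * width), i.e.
  thickness = throughput / (60 * speed * width * density) * 1000
  thickness = 39398 / (60 * 5.4 * 3.8 * 2500) * 1000 = 12.8 mm

12.8 mm


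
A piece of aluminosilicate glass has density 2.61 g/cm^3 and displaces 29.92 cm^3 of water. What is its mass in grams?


Rearrange rho = m / V:
  m = rho * V
  m = 2.61 * 29.92 = 78.091 g

78.091 g


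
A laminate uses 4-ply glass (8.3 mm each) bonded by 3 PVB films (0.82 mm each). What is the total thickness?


Total thickness = glass contribution + PVB contribution
  Glass: 4 * 8.3 = 33.2 mm
  PVB: 3 * 0.82 = 2.46 mm
  Total = 33.2 + 2.46 = 35.66 mm

35.66 mm


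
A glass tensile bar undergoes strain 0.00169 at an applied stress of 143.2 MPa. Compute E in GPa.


Young's modulus: E = stress / strain
  E = 143.2 MPa / 0.00169 = 84733.73 MPa
Convert to GPa: 84733.73 / 1000 = 84.73 GPa

84.73 GPa


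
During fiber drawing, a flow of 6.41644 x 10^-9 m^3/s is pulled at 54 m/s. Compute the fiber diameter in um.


Cross-sectional area from continuity:
  A = Q / v = 6.41644 x 10^-9 / 54 = 1.18823 x 10^-10 m^2
Diameter from circular cross-section:
  d = sqrt(4A / pi) * 10^6 (m -> um)
  d = sqrt(4 * 1.18823 x 10^-10 / pi) * 10^6 = 12.3 um

12.3 um


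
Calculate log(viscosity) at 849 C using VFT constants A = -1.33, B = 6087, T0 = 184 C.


VFT equation: log(eta) = A + B / (T - T0)
  T - T0 = 849 - 184 = 665
  B / (T - T0) = 6087 / 665 = 9.153
  log(eta) = -1.33 + 9.153 = 7.823

7.823


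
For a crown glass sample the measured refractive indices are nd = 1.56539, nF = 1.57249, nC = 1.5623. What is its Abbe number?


Abbe number formula: Vd = (nd - 1) / (nF - nC)
  nd - 1 = 1.56539 - 1 = 0.56539
  nF - nC = 1.57249 - 1.5623 = 0.01019
  Vd = 0.56539 / 0.01019 = 55.48

55.48


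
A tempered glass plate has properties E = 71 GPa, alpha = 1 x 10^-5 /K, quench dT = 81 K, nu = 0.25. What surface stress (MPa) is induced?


Tempering stress: sigma = E * alpha * dT / (1 - nu)
  E (MPa) = 71 * 1000 = 71000
  Numerator = 71000 * (1 x 10^-5) * 81 = 57.51
  Denominator = 1 - 0.25 = 0.75
  sigma = 57.51 / 0.75 = 76.7 MPa

76.7 MPa


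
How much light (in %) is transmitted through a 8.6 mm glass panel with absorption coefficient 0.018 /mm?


Beer-Lambert law: T = exp(-alpha * thickness)
  exponent = -0.018 * 8.6 = -0.1548
  T = exp(-0.1548) = 0.8566
  Percentage = 0.8566 * 100 = 85.66%

85.66%


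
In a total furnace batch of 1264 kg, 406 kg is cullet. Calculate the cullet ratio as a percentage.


Cullet ratio = (cullet mass / total batch mass) * 100
  Ratio = 406 / 1264 * 100 = 32.12%

32.12%


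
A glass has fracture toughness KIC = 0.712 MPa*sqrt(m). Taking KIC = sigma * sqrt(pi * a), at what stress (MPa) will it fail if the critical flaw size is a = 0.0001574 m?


Rearrange KIC = sigma * sqrt(pi * a):
  sigma = KIC / sqrt(pi * a)
  sqrt(pi * 0.0001574) = 0.022237
  sigma = 0.712 / 0.022237 = 32.02 MPa

32.02 MPa


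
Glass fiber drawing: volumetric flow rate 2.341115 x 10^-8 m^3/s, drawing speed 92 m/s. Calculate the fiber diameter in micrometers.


Cross-sectional area from continuity:
  A = Q / v = 2.341115 x 10^-8 / 92 = 2.54469 x 10^-10 m^2
Diameter from circular cross-section:
  d = sqrt(4A / pi) * 10^6 (m -> um)
  d = sqrt(4 * 2.54469 x 10^-10 / pi) * 10^6 = 18.0 um

18.0 um


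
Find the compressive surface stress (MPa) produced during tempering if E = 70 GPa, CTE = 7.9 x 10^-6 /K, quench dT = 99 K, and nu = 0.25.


Tempering stress: sigma = E * alpha * dT / (1 - nu)
  E (MPa) = 70 * 1000 = 70000
  Numerator = 70000 * (7.9 x 10^-6) * 99 = 54.747
  Denominator = 1 - 0.25 = 0.75
  sigma = 54.747 / 0.75 = 73.0 MPa

73.0 MPa


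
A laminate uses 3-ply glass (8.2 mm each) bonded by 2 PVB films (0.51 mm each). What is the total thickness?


Total thickness = glass contribution + PVB contribution
  Glass: 3 * 8.2 = 24.6 mm
  PVB: 2 * 0.51 = 1.02 mm
  Total = 24.6 + 1.02 = 25.62 mm

25.62 mm
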